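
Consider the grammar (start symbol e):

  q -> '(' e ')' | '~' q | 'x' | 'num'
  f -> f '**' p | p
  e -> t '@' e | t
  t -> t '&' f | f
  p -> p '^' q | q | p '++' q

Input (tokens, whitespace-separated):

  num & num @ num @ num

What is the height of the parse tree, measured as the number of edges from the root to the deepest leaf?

7

[e [t [t [f [p [q num]]]] & [f [p [q num]]]] @ [e [t [f [p [q num]]]] @ [e [t [f [p [q num]]]]]]]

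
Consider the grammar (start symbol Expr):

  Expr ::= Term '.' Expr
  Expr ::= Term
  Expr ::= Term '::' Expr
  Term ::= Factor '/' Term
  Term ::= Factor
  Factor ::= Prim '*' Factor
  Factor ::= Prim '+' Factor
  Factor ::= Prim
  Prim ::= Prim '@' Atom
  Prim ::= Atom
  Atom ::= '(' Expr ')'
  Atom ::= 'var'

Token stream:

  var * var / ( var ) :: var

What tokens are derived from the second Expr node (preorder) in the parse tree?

var

[Expr [Term [Factor [Prim [Atom var]] * [Factor [Prim [Atom var]]]] / [Term [Factor [Prim [Atom ( [Expr [Term [Factor [Prim [Atom var]]]]] )]]]]] :: [Expr [Term [Factor [Prim [Atom var]]]]]]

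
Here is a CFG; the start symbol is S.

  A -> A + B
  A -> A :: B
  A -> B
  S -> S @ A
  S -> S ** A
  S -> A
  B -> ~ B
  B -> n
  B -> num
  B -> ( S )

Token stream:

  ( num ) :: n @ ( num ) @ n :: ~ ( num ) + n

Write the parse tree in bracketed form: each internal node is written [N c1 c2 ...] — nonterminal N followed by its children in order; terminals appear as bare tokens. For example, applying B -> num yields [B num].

[S [S [S [A [A [B ( [S [A [B num]]] )]] :: [B n]]] @ [A [B ( [S [A [B num]]] )]]] @ [A [A [A [B n]] :: [B ~ [B ( [S [A [B num]]] )]]] + [B n]]]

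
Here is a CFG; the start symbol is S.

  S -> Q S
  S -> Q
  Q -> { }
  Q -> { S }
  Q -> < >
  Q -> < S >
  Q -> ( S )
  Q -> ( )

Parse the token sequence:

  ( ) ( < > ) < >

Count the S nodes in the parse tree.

4

[S [Q ( )] [S [Q ( [S [Q < >]] )] [S [Q < >]]]]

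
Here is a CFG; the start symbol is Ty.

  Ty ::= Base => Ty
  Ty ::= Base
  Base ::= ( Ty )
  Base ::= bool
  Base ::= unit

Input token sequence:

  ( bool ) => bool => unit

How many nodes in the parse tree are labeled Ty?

[Ty [Base ( [Ty [Base bool]] )] => [Ty [Base bool] => [Ty [Base unit]]]]

4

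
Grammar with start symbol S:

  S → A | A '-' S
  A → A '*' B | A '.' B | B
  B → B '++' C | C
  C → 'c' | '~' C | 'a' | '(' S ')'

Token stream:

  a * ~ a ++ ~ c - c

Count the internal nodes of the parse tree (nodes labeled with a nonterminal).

15

[S [A [A [B [C a]]] * [B [B [C ~ [C a]]] ++ [C ~ [C c]]]] - [S [A [B [C c]]]]]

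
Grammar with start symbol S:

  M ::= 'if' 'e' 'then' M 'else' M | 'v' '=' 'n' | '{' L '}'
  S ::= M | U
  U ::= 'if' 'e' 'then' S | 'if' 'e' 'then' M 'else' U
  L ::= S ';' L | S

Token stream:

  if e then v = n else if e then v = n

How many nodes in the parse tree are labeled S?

2

[S [U if e then [M v = n] else [U if e then [S [M v = n]]]]]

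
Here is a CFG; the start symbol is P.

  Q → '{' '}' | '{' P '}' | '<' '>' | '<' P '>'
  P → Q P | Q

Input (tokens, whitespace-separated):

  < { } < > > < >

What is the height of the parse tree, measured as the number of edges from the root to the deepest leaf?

5

[P [Q < [P [Q { }] [P [Q < >]]] >] [P [Q < >]]]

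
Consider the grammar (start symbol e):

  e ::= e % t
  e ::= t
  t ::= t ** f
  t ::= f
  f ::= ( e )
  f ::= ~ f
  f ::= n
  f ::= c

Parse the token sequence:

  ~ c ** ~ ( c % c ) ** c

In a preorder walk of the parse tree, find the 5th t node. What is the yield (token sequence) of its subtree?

[e [t [t [t [f ~ [f c]]] ** [f ~ [f ( [e [e [t [f c]]] % [t [f c]]] )]]] ** [f c]]]

c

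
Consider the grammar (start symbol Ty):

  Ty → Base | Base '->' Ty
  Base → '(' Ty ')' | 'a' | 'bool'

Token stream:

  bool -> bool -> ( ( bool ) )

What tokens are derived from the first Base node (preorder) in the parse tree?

bool

[Ty [Base bool] -> [Ty [Base bool] -> [Ty [Base ( [Ty [Base ( [Ty [Base bool]] )]] )]]]]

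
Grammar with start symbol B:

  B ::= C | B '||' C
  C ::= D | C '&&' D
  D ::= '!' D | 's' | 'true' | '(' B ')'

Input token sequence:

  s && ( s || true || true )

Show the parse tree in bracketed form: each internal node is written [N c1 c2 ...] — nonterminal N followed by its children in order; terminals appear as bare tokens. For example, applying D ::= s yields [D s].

B
C
C && D
D && D
s && D
s && ( B )
s && ( B || C )
s && ( B || C || C )
s && ( C || C || C )
s && ( D || C || C )
s && ( s || C || C )
s && ( s || D || C )
s && ( s || true || C )
s && ( s || true || D )
s && ( s || true || true )

[B [C [C [D s]] && [D ( [B [B [B [C [D s]]] || [C [D true]]] || [C [D true]]] )]]]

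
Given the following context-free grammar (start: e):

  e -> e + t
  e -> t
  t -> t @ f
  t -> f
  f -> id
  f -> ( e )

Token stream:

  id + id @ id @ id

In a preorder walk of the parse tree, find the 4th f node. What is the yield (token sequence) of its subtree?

[e [e [t [f id]]] + [t [t [t [f id]] @ [f id]] @ [f id]]]

id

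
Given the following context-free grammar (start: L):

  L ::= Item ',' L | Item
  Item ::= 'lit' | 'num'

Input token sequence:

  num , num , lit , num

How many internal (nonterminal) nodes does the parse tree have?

[L [Item num] , [L [Item num] , [L [Item lit] , [L [Item num]]]]]

8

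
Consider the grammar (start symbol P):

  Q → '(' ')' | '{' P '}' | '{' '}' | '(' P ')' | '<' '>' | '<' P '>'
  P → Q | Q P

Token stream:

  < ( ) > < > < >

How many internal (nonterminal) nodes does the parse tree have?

8

[P [Q < [P [Q ( )]] >] [P [Q < >] [P [Q < >]]]]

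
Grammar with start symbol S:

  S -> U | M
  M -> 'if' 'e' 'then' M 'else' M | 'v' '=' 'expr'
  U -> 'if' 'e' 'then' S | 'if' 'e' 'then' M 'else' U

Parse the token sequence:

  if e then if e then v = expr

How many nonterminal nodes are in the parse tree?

6

[S [U if e then [S [U if e then [S [M v = expr]]]]]]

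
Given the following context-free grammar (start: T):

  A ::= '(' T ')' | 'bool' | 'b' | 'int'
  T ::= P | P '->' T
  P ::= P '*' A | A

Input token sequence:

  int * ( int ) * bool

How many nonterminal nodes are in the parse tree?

10

[T [P [P [P [A int]] * [A ( [T [P [A int]]] )]] * [A bool]]]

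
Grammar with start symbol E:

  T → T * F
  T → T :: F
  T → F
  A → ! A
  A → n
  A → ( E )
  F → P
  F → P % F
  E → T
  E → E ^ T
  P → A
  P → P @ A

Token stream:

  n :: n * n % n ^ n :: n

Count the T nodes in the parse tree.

[E [E [T [T [T [F [P [A n]]]] :: [F [P [A n]]]] * [F [P [A n]] % [F [P [A n]]]]]] ^ [T [T [F [P [A n]]]] :: [F [P [A n]]]]]

5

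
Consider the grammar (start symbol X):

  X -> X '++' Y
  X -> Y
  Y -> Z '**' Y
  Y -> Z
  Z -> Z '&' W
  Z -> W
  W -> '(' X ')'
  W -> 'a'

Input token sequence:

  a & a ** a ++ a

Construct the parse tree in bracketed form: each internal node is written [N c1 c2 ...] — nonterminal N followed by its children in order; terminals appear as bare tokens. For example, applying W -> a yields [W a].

X
X ++ Y
Y ++ Y
Z ** Y ++ Y
Z & W ** Y ++ Y
W & W ** Y ++ Y
a & W ** Y ++ Y
a & a ** Y ++ Y
a & a ** Z ++ Y
a & a ** W ++ Y
a & a ** a ++ Y
a & a ** a ++ Z
a & a ** a ++ W
a & a ** a ++ a

[X [X [Y [Z [Z [W a]] & [W a]] ** [Y [Z [W a]]]]] ++ [Y [Z [W a]]]]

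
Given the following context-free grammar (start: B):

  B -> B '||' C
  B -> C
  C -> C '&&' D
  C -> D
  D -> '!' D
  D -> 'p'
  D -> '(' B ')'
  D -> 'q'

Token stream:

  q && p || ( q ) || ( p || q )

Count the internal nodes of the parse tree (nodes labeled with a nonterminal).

20

[B [B [B [C [C [D q]] && [D p]]] || [C [D ( [B [C [D q]]] )]]] || [C [D ( [B [B [C [D p]]] || [C [D q]]] )]]]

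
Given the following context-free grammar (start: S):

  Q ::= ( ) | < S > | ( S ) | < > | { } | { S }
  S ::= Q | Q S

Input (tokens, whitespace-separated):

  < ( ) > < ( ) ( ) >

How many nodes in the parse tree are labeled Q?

5

[S [Q < [S [Q ( )]] >] [S [Q < [S [Q ( )] [S [Q ( )]]] >]]]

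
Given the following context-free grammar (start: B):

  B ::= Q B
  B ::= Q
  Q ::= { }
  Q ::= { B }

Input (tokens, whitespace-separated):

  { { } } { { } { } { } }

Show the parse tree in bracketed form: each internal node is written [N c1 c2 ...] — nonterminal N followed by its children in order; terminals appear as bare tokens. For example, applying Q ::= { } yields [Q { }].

[B [Q { [B [Q { }]] }] [B [Q { [B [Q { }] [B [Q { }] [B [Q { }]]]] }]]]

B
Q B
{ B } B
{ Q } B
{ { } } B
{ { } } Q
{ { } } { B }
{ { } } { Q B }
{ { } } { { } B }
{ { } } { { } Q B }
{ { } } { { } { } B }
{ { } } { { } { } Q }
{ { } } { { } { } { } }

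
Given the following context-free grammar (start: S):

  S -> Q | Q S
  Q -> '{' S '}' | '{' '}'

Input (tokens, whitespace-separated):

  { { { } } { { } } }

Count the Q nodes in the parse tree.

5

[S [Q { [S [Q { [S [Q { }]] }] [S [Q { [S [Q { }]] }]]] }]]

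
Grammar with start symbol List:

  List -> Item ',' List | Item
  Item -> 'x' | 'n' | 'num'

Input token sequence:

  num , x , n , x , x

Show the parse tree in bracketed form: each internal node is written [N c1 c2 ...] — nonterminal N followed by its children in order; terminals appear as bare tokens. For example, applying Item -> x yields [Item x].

[List [Item num] , [List [Item x] , [List [Item n] , [List [Item x] , [List [Item x]]]]]]

List
Item , List
num , List
num , Item , List
num , x , List
num , x , Item , List
num , x , n , List
num , x , n , Item , List
num , x , n , x , List
num , x , n , x , Item
num , x , n , x , x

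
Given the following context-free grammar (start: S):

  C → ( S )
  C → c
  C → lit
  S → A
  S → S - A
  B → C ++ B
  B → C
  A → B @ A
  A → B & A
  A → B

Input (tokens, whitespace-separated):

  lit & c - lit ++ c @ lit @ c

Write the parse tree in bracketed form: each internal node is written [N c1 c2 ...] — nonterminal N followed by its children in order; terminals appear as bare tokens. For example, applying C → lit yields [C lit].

[S [S [A [B [C lit]] & [A [B [C c]]]]] - [A [B [C lit] ++ [B [C c]]] @ [A [B [C lit]] @ [A [B [C c]]]]]]

S
S - A
A - A
B & A - A
C & A - A
lit & A - A
lit & B - A
lit & C - A
lit & c - A
lit & c - B @ A
lit & c - C ++ B @ A
lit & c - lit ++ B @ A
lit & c - lit ++ C @ A
lit & c - lit ++ c @ A
lit & c - lit ++ c @ B @ A
lit & c - lit ++ c @ C @ A
lit & c - lit ++ c @ lit @ A
lit & c - lit ++ c @ lit @ B
lit & c - lit ++ c @ lit @ C
lit & c - lit ++ c @ lit @ c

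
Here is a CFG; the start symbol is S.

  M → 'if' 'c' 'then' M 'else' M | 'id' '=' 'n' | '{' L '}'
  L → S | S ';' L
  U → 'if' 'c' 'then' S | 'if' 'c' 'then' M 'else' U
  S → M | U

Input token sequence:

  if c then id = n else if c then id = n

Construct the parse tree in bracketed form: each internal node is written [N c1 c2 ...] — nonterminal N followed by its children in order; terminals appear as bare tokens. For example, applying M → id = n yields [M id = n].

S
U
if c then M else U
if c then id = n else U
if c then id = n else if c then S
if c then id = n else if c then M
if c then id = n else if c then id = n

[S [U if c then [M id = n] else [U if c then [S [M id = n]]]]]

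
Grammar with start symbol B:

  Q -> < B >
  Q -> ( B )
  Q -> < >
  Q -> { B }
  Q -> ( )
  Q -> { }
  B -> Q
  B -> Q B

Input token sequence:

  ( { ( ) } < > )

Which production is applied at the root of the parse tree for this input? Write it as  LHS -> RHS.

B -> Q

[B [Q ( [B [Q { [B [Q ( )]] }] [B [Q < >]]] )]]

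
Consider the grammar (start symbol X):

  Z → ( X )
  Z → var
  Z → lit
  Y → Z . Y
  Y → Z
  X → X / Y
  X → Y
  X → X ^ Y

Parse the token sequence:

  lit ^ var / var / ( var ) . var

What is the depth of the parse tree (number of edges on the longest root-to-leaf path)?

[X [X [X [X [Y [Z lit]]] ^ [Y [Z var]]] / [Y [Z var]]] / [Y [Z ( [X [Y [Z var]]] )] . [Y [Z var]]]]

6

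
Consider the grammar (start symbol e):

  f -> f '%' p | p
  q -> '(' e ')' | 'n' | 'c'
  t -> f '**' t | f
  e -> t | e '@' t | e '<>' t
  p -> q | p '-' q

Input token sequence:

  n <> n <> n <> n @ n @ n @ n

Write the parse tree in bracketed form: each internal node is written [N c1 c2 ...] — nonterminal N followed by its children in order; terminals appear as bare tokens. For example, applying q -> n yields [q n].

[e [e [e [e [e [e [e [t [f [p [q n]]]]] <> [t [f [p [q n]]]]] <> [t [f [p [q n]]]]] <> [t [f [p [q n]]]]] @ [t [f [p [q n]]]]] @ [t [f [p [q n]]]]] @ [t [f [p [q n]]]]]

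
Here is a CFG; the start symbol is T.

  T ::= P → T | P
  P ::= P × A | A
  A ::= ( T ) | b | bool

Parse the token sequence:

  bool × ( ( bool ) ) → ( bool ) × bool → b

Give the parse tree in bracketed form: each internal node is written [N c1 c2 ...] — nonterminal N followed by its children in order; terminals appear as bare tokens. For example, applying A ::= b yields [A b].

[T [P [P [A bool]] × [A ( [T [P [A ( [T [P [A bool]]] )]]] )]] → [T [P [P [A ( [T [P [A bool]]] )]] × [A bool]] → [T [P [A b]]]]]

T
P → T
P × A → T
A × A → T
bool × A → T
bool × ( T ) → T
bool × ( P ) → T
bool × ( A ) → T
bool × ( ( T ) ) → T
bool × ( ( P ) ) → T
bool × ( ( A ) ) → T
bool × ( ( bool ) ) → T
bool × ( ( bool ) ) → P → T
bool × ( ( bool ) ) → P × A → T
bool × ( ( bool ) ) → A × A → T
bool × ( ( bool ) ) → ( T ) × A → T
bool × ( ( bool ) ) → ( P ) × A → T
bool × ( ( bool ) ) → ( A ) × A → T
bool × ( ( bool ) ) → ( bool ) × A → T
bool × ( ( bool ) ) → ( bool ) × bool → T
bool × ( ( bool ) ) → ( bool ) × bool → P
bool × ( ( bool ) ) → ( bool ) × bool → A
bool × ( ( bool ) ) → ( bool ) × bool → b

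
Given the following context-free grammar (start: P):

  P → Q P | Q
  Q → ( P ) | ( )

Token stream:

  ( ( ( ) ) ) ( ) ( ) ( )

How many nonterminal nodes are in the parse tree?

12

[P [Q ( [P [Q ( [P [Q ( )]] )]] )] [P [Q ( )] [P [Q ( )] [P [Q ( )]]]]]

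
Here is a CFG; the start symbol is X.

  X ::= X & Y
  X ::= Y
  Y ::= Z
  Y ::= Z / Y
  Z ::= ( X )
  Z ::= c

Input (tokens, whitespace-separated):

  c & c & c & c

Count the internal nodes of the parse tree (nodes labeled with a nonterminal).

[X [X [X [X [Y [Z c]]] & [Y [Z c]]] & [Y [Z c]]] & [Y [Z c]]]

12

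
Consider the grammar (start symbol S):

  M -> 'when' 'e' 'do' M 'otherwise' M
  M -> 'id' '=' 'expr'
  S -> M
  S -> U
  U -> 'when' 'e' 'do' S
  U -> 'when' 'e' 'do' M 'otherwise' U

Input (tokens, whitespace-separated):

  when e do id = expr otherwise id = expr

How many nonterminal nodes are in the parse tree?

[S [M when e do [M id = expr] otherwise [M id = expr]]]

4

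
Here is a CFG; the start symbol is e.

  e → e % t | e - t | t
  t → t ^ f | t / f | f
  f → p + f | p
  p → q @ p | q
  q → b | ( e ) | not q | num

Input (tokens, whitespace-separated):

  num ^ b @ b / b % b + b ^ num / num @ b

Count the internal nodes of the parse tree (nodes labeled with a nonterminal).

33

[e [e [t [t [t [f [p [q num]]]] ^ [f [p [q b] @ [p [q b]]]]] / [f [p [q b]]]]] % [t [t [t [f [p [q b]] + [f [p [q b]]]]] ^ [f [p [q num]]]] / [f [p [q num] @ [p [q b]]]]]]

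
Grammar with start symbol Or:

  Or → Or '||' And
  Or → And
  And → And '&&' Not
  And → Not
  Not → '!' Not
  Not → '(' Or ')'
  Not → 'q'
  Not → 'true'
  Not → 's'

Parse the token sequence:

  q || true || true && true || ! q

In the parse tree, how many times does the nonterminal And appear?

5

[Or [Or [Or [Or [And [Not q]]] || [And [Not true]]] || [And [And [Not true]] && [Not true]]] || [And [Not ! [Not q]]]]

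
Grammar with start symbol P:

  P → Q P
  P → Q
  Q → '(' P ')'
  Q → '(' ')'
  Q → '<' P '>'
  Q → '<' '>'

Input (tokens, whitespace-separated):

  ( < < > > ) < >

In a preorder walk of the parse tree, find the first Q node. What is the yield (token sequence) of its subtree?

[P [Q ( [P [Q < [P [Q < >]] >]] )] [P [Q < >]]]

( < < > > )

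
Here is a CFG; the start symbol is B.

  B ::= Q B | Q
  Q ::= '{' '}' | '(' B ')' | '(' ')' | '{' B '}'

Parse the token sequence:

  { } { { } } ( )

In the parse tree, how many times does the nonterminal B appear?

[B [Q { }] [B [Q { [B [Q { }]] }] [B [Q ( )]]]]

4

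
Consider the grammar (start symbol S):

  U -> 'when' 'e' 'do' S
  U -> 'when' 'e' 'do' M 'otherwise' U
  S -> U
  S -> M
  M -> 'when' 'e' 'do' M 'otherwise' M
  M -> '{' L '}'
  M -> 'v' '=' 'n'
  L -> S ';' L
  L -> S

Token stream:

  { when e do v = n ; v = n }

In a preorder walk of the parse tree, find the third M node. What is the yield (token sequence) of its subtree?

[S [M { [L [S [U when e do [S [M v = n]]]] ; [L [S [M v = n]]]] }]]

v = n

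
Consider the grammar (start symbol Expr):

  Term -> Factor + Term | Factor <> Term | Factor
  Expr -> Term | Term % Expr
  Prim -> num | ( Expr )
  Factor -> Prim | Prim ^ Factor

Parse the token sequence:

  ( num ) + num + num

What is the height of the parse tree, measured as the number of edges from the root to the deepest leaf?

[Expr [Term [Factor [Prim ( [Expr [Term [Factor [Prim num]]]] )]] + [Term [Factor [Prim num]] + [Term [Factor [Prim num]]]]]]

8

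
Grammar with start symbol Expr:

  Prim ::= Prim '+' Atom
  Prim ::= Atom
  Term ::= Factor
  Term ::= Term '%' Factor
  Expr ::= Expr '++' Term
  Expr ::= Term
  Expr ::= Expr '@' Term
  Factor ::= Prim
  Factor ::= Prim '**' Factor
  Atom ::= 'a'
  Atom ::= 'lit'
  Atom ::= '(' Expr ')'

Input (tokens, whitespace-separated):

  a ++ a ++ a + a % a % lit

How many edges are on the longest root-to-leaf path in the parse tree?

8

[Expr [Expr [Expr [Term [Factor [Prim [Atom a]]]]] ++ [Term [Factor [Prim [Atom a]]]]] ++ [Term [Term [Term [Factor [Prim [Prim [Atom a]] + [Atom a]]]] % [Factor [Prim [Atom a]]]] % [Factor [Prim [Atom lit]]]]]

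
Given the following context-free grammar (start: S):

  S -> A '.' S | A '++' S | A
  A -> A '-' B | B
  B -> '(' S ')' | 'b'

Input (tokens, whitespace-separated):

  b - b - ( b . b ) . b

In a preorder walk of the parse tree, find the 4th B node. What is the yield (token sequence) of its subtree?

b

[S [A [A [A [B b]] - [B b]] - [B ( [S [A [B b]] . [S [A [B b]]]] )]] . [S [A [B b]]]]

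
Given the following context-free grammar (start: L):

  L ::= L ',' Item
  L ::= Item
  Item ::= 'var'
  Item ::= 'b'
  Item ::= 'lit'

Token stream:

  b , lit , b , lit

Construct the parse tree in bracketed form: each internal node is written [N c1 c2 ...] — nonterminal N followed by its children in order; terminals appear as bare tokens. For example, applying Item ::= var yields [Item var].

[L [L [L [L [Item b]] , [Item lit]] , [Item b]] , [Item lit]]

L
L , Item
L , Item , Item
L , Item , Item , Item
Item , Item , Item , Item
b , Item , Item , Item
b , lit , Item , Item
b , lit , b , Item
b , lit , b , lit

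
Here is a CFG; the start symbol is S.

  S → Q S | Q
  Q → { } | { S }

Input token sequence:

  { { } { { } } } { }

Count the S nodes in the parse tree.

[S [Q { [S [Q { }] [S [Q { [S [Q { }]] }]]] }] [S [Q { }]]]

5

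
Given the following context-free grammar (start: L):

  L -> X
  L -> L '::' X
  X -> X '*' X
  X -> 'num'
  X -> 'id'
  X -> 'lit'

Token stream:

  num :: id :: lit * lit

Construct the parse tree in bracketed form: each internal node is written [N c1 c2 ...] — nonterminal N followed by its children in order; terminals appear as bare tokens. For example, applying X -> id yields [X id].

[L [L [L [X num]] :: [X id]] :: [X [X lit] * [X lit]]]

L
L :: X
L :: X :: X
X :: X :: X
num :: X :: X
num :: id :: X
num :: id :: X * X
num :: id :: lit * X
num :: id :: lit * lit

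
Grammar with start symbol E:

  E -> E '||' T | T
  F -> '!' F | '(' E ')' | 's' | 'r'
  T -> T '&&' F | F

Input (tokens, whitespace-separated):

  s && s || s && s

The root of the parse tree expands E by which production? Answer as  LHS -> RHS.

[E [E [T [T [F s]] && [F s]]] || [T [T [F s]] && [F s]]]

E -> E '||' T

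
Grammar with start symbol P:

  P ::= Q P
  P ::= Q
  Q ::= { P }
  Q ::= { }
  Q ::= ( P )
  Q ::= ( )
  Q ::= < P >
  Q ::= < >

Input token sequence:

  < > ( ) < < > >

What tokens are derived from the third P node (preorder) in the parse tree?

[P [Q < >] [P [Q ( )] [P [Q < [P [Q < >]] >]]]]

< < > >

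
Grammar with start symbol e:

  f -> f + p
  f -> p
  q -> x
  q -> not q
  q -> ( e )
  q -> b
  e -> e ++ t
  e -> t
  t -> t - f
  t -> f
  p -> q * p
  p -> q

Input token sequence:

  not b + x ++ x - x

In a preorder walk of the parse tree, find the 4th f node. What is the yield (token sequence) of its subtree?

x

[e [e [t [f [f [p [q not [q b]]]] + [p [q x]]]]] ++ [t [t [f [p [q x]]]] - [f [p [q x]]]]]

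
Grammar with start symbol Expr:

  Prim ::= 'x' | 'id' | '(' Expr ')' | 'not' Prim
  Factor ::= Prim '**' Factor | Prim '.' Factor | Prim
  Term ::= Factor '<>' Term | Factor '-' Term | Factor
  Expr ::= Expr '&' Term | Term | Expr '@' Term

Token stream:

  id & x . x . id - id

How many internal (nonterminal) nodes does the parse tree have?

15

[Expr [Expr [Term [Factor [Prim id]]]] & [Term [Factor [Prim x] . [Factor [Prim x] . [Factor [Prim id]]]] - [Term [Factor [Prim id]]]]]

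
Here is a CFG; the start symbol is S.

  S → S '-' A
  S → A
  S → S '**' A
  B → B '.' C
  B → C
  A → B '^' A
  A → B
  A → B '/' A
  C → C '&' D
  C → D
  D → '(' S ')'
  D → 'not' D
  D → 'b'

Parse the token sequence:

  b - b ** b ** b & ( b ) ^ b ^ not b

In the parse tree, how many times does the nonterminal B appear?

[S [S [S [S [A [B [C [D b]]]]] - [A [B [C [D b]]]]] ** [A [B [C [D b]]]]] ** [A [B [C [C [D b]] & [D ( [S [A [B [C [D b]]]]] )]]] ^ [A [B [C [D b]]] ^ [A [B [C [D not [D b]]]]]]]]

7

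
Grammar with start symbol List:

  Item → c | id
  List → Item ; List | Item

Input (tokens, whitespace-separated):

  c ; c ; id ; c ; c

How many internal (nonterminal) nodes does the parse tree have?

10

[List [Item c] ; [List [Item c] ; [List [Item id] ; [List [Item c] ; [List [Item c]]]]]]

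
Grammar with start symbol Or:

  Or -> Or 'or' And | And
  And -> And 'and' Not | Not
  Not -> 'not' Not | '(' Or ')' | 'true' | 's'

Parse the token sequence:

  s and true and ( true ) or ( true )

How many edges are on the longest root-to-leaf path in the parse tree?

7

[Or [Or [And [And [And [Not s]] and [Not true]] and [Not ( [Or [And [Not true]]] )]]] or [And [Not ( [Or [And [Not true]]] )]]]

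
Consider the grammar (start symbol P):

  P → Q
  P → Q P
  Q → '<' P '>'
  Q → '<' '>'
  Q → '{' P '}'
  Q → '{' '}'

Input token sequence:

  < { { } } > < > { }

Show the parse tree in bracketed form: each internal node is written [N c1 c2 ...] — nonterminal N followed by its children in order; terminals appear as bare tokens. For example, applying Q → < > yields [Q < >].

[P [Q < [P [Q { [P [Q { }]] }]] >] [P [Q < >] [P [Q { }]]]]

P
Q P
< P > P
< Q > P
< { P } > P
< { Q } > P
< { { } } > P
< { { } } > Q P
< { { } } > < > P
< { { } } > < > Q
< { { } } > < > { }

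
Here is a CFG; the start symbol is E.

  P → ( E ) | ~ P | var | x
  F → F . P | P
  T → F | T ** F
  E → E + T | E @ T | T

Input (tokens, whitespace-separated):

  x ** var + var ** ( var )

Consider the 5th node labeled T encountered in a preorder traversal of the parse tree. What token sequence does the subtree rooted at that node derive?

[E [E [T [T [F [P x]]] ** [F [P var]]]] + [T [T [F [P var]]] ** [F [P ( [E [T [F [P var]]]] )]]]]

var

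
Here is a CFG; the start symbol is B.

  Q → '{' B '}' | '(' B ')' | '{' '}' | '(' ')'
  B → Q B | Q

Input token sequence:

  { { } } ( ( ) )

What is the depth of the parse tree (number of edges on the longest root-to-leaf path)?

[B [Q { [B [Q { }]] }] [B [Q ( [B [Q ( )]] )]]]

5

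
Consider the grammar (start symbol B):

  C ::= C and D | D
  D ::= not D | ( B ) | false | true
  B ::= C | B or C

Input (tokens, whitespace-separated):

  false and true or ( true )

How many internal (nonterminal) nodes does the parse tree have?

[B [B [C [C [D false]] and [D true]]] or [C [D ( [B [C [D true]]] )]]]

11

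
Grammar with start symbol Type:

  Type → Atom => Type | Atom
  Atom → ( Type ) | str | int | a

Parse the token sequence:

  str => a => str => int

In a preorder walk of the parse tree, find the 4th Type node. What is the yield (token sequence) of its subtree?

int

[Type [Atom str] => [Type [Atom a] => [Type [Atom str] => [Type [Atom int]]]]]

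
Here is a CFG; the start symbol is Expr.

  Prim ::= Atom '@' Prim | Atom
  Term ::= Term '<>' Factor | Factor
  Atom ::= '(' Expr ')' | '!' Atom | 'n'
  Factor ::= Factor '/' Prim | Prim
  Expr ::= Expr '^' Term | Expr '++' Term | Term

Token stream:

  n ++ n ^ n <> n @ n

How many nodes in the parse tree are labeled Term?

4

[Expr [Expr [Expr [Term [Factor [Prim [Atom n]]]]] ++ [Term [Factor [Prim [Atom n]]]]] ^ [Term [Term [Factor [Prim [Atom n]]]] <> [Factor [Prim [Atom n] @ [Prim [Atom n]]]]]]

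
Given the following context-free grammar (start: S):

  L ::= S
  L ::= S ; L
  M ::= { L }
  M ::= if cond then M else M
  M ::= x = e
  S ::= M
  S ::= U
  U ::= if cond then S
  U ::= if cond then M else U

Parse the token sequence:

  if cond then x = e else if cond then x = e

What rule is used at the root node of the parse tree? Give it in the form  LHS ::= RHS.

S ::= U

[S [U if cond then [M x = e] else [U if cond then [S [M x = e]]]]]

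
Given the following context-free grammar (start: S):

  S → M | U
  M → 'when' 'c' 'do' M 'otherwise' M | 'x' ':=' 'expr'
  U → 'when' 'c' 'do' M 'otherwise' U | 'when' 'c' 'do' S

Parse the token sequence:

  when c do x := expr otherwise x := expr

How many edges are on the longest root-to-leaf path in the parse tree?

3

[S [M when c do [M x := expr] otherwise [M x := expr]]]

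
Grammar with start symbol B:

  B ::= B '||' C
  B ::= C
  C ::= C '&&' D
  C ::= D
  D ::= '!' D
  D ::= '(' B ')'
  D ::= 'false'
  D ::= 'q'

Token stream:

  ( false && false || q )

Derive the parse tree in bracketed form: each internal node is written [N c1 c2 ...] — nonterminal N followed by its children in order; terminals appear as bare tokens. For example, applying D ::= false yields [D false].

[B [C [D ( [B [B [C [C [D false]] && [D false]]] || [C [D q]]] )]]]

B
C
D
( B )
( B || C )
( C || C )
( C && D || C )
( D && D || C )
( false && D || C )
( false && false || C )
( false && false || D )
( false && false || q )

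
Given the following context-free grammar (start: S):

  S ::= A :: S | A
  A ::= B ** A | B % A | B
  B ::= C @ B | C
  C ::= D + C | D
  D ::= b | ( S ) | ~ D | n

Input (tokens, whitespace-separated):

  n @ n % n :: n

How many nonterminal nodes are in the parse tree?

17

[S [A [B [C [D n]] @ [B [C [D n]]]] % [A [B [C [D n]]]]] :: [S [A [B [C [D n]]]]]]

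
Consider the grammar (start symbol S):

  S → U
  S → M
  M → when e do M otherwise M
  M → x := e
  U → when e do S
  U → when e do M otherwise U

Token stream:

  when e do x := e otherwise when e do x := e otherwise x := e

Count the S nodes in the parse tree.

1

[S [M when e do [M x := e] otherwise [M when e do [M x := e] otherwise [M x := e]]]]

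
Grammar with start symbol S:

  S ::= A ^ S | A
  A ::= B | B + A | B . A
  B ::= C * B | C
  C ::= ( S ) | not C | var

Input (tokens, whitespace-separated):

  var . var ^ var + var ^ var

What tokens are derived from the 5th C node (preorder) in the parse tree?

[S [A [B [C var]] . [A [B [C var]]]] ^ [S [A [B [C var]] + [A [B [C var]]]] ^ [S [A [B [C var]]]]]]

var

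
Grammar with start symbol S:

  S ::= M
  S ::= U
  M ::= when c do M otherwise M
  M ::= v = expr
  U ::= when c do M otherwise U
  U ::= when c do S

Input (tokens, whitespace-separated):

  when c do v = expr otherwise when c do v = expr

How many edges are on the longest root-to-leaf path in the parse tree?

5

[S [U when c do [M v = expr] otherwise [U when c do [S [M v = expr]]]]]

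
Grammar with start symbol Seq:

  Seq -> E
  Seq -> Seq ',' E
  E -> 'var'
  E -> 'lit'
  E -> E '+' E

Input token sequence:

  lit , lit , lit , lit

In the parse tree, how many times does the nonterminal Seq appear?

[Seq [Seq [Seq [Seq [E lit]] , [E lit]] , [E lit]] , [E lit]]

4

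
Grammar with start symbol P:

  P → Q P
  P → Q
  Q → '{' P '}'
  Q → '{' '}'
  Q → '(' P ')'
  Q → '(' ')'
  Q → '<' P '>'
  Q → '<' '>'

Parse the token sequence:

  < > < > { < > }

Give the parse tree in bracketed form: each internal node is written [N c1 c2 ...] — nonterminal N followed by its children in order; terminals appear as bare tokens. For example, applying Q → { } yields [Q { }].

P
Q P
< > P
< > Q P
< > < > P
< > < > Q
< > < > { P }
< > < > { Q }
< > < > { < > }

[P [Q < >] [P [Q < >] [P [Q { [P [Q < >]] }]]]]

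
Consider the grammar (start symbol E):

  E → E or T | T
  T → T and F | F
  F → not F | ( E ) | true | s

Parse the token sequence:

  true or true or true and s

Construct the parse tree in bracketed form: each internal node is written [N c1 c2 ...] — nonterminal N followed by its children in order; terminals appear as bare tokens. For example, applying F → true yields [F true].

E
E or T
E or T or T
T or T or T
F or T or T
true or T or T
true or F or T
true or true or T
true or true or T and F
true or true or F and F
true or true or true and F
true or true or true and s

[E [E [E [T [F true]]] or [T [F true]]] or [T [T [F true]] and [F s]]]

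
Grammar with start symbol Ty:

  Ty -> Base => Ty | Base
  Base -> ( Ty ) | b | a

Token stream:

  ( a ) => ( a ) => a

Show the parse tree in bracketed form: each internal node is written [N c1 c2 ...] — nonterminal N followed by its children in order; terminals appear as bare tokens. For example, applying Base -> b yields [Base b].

Ty
Base => Ty
( Ty ) => Ty
( Base ) => Ty
( a ) => Ty
( a ) => Base => Ty
( a ) => ( Ty ) => Ty
( a ) => ( Base ) => Ty
( a ) => ( a ) => Ty
( a ) => ( a ) => Base
( a ) => ( a ) => a

[Ty [Base ( [Ty [Base a]] )] => [Ty [Base ( [Ty [Base a]] )] => [Ty [Base a]]]]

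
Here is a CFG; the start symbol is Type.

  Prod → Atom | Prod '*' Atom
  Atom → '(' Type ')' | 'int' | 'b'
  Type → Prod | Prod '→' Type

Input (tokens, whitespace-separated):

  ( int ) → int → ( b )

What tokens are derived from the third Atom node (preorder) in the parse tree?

[Type [Prod [Atom ( [Type [Prod [Atom int]]] )]] → [Type [Prod [Atom int]] → [Type [Prod [Atom ( [Type [Prod [Atom b]]] )]]]]]

int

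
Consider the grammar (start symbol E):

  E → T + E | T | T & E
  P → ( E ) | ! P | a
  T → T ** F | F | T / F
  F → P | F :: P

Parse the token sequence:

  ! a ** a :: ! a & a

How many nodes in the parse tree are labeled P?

6

[E [T [T [F [P ! [P a]]]] ** [F [F [P a]] :: [P ! [P a]]]] & [E [T [F [P a]]]]]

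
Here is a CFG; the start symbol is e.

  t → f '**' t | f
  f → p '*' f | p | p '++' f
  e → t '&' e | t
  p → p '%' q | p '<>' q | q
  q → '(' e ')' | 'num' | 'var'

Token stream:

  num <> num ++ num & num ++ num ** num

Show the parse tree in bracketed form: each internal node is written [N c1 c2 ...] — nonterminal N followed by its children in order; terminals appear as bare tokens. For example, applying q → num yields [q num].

[e [t [f [p [p [q num]] <> [q num]] ++ [f [p [q num]]]]] & [e [t [f [p [q num]] ++ [f [p [q num]]]] ** [t [f [p [q num]]]]]]]

e
t & e
f & e
p ++ f & e
p <> q ++ f & e
q <> q ++ f & e
num <> q ++ f & e
num <> num ++ f & e
num <> num ++ p & e
num <> num ++ q & e
num <> num ++ num & e
num <> num ++ num & t
num <> num ++ num & f ** t
num <> num ++ num & p ++ f ** t
num <> num ++ num & q ++ f ** t
num <> num ++ num & num ++ f ** t
num <> num ++ num & num ++ p ** t
num <> num ++ num & num ++ q ** t
num <> num ++ num & num ++ num ** t
num <> num ++ num & num ++ num ** f
num <> num ++ num & num ++ num ** p
num <> num ++ num & num ++ num ** q
num <> num ++ num & num ++ num ** num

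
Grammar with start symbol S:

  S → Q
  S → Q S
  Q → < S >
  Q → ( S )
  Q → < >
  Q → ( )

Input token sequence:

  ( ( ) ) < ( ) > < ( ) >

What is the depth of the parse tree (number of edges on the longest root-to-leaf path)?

6

[S [Q ( [S [Q ( )]] )] [S [Q < [S [Q ( )]] >] [S [Q < [S [Q ( )]] >]]]]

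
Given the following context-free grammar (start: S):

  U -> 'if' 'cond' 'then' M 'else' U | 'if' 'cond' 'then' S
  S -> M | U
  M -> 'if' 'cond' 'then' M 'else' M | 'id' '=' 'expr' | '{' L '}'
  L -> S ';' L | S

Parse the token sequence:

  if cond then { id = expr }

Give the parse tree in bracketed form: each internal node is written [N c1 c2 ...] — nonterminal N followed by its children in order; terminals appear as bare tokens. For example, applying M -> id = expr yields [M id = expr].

[S [U if cond then [S [M { [L [S [M id = expr]]] }]]]]

S
U
if cond then S
if cond then M
if cond then { L }
if cond then { S }
if cond then { M }
if cond then { id = expr }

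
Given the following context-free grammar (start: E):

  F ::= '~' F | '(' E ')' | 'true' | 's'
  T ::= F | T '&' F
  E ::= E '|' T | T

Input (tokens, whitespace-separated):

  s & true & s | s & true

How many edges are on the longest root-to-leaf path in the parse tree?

[E [E [T [T [T [F s]] & [F true]] & [F s]]] | [T [T [F s]] & [F true]]]

6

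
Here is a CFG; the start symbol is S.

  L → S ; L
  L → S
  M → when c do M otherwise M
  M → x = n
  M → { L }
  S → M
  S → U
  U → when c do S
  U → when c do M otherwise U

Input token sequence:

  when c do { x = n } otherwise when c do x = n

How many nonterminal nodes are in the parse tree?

[S [U when c do [M { [L [S [M x = n]]] }] otherwise [U when c do [S [M x = n]]]]]

9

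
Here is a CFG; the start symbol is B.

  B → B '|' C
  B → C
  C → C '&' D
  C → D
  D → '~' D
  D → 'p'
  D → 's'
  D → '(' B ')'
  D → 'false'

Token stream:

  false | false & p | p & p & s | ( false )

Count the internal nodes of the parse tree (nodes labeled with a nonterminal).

21

[B [B [B [B [C [D false]]] | [C [C [D false]] & [D p]]] | [C [C [C [D p]] & [D p]] & [D s]]] | [C [D ( [B [C [D false]]] )]]]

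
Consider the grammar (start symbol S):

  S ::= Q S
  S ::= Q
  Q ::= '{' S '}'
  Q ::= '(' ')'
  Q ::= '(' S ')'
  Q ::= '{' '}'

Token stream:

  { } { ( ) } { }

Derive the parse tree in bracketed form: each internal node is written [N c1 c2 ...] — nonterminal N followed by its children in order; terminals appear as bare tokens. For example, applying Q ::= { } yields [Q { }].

S
Q S
{ } S
{ } Q S
{ } { S } S
{ } { Q } S
{ } { ( ) } S
{ } { ( ) } Q
{ } { ( ) } { }

[S [Q { }] [S [Q { [S [Q ( )]] }] [S [Q { }]]]]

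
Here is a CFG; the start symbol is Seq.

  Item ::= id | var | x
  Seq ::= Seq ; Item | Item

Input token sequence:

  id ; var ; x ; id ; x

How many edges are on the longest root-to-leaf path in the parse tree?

[Seq [Seq [Seq [Seq [Seq [Item id]] ; [Item var]] ; [Item x]] ; [Item id]] ; [Item x]]

6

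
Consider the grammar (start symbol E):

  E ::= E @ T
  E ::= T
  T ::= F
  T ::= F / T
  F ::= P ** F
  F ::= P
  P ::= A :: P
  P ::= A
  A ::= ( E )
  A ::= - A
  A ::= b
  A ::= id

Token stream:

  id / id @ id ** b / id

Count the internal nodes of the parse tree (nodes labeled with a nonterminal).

21

[E [E [T [F [P [A id]]] / [T [F [P [A id]]]]]] @ [T [F [P [A id]] ** [F [P [A b]]]] / [T [F [P [A id]]]]]]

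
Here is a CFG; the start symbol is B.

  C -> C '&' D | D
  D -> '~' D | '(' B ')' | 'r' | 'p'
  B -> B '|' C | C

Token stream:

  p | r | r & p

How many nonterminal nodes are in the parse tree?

[B [B [B [C [D p]]] | [C [D r]]] | [C [C [D r]] & [D p]]]

11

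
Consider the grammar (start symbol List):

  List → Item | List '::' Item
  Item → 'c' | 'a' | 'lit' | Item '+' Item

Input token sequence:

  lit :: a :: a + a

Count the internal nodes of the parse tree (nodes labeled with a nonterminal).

[List [List [List [Item lit]] :: [Item a]] :: [Item [Item a] + [Item a]]]

8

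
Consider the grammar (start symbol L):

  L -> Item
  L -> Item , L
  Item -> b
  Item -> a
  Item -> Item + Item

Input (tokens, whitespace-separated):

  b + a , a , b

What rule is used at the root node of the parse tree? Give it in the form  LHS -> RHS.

L -> Item , L

[L [Item [Item b] + [Item a]] , [L [Item a] , [L [Item b]]]]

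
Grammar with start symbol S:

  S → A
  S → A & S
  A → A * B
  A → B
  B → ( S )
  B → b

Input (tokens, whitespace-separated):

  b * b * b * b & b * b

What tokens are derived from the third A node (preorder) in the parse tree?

[S [A [A [A [A [B b]] * [B b]] * [B b]] * [B b]] & [S [A [A [B b]] * [B b]]]]

b * b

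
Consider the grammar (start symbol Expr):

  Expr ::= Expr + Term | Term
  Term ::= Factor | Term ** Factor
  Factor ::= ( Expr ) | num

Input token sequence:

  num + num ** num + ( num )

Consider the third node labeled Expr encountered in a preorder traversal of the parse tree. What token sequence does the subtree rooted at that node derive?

[Expr [Expr [Expr [Term [Factor num]]] + [Term [Term [Factor num]] ** [Factor num]]] + [Term [Factor ( [Expr [Term [Factor num]]] )]]]

num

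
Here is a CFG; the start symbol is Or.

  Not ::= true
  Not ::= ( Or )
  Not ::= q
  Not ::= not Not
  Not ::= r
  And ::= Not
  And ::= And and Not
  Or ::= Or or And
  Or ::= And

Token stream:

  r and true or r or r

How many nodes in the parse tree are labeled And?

4

[Or [Or [Or [And [And [Not r]] and [Not true]]] or [And [Not r]]] or [And [Not r]]]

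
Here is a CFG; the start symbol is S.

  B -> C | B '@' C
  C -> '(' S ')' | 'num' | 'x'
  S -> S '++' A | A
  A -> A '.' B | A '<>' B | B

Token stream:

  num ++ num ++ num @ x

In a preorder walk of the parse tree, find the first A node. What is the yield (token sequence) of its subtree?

num

[S [S [S [A [B [C num]]]] ++ [A [B [C num]]]] ++ [A [B [B [C num]] @ [C x]]]]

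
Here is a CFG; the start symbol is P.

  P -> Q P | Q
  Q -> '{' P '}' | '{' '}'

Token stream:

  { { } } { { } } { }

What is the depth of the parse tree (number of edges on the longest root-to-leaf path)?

[P [Q { [P [Q { }]] }] [P [Q { [P [Q { }]] }] [P [Q { }]]]]

5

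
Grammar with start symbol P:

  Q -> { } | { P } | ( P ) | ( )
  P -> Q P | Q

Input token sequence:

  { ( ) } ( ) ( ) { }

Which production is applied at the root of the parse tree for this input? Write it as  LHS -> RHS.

[P [Q { [P [Q ( )]] }] [P [Q ( )] [P [Q ( )] [P [Q { }]]]]]

P -> Q P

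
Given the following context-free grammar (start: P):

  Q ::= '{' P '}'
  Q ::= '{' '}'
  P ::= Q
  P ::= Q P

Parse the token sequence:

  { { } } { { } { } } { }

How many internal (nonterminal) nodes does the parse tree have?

12

[P [Q { [P [Q { }]] }] [P [Q { [P [Q { }] [P [Q { }]]] }] [P [Q { }]]]]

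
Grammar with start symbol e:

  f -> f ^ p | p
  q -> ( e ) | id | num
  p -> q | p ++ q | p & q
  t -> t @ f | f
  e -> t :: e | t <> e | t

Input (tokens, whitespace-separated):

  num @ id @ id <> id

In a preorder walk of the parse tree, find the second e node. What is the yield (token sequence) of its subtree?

[e [t [t [t [f [p [q num]]]] @ [f [p [q id]]]] @ [f [p [q id]]]] <> [e [t [f [p [q id]]]]]]

id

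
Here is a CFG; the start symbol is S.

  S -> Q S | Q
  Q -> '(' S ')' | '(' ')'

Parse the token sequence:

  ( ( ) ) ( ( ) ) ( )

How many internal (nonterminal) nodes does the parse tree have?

10

[S [Q ( [S [Q ( )]] )] [S [Q ( [S [Q ( )]] )] [S [Q ( )]]]]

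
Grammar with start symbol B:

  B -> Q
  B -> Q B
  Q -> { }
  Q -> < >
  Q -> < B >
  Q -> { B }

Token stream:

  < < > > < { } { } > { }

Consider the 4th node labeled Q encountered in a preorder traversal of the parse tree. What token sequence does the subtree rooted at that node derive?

[B [Q < [B [Q < >]] >] [B [Q < [B [Q { }] [B [Q { }]]] >] [B [Q { }]]]]

{ }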